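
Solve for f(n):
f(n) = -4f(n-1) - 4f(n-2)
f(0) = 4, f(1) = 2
Characteristic equation: x² + 4x + 4 = 0, which is (x - (-2))².
Repeated root r = -2.
General solution: f(n) = (A + Bn)·(-2)^n.
From f(0) = 4: A = 4.
From f(1) = 2: (A + B)·(-2) = 2 ⇒ B = -5.
So f(n) = \left(4 - 5 n\right) \cdot (-2)^n.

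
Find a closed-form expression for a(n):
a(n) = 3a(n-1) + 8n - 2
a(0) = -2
First-order linear with linear forcing.
Homogeneous solution: a_h(n) = A·(3)^n.
Try particular a_p(n) = pn + q. Substituting:
  pn + q = 3(p(n-1) + q) + 8n - 2.
Matching the n-coefficient: p = 3p + 8 ⇒ p = -4.
Matching constants: q = -3p + 3q - 2 ⇒ q = -5.
General: a(n) = A·(3)^n - 4 n - 5.
Apply a(0) = -2: A - 5 = -2 ⇒ A = 3.
So a(n) = 3 \cdot 3^{n} - 4 n - 5.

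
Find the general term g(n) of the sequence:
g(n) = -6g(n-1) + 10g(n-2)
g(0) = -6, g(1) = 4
Characteristic equation: x² + 6x - 10 = 0.
Discriminant Δ = (-6)² + 4·(10) = 76.
Roots r₁,₂ = (-6 ± √76)/2, so r₁ = -3 + \sqrt{19}, r₂ = - \sqrt{19} - 3.
General solution: g(n) = A·r₁^n + B·r₂^n.
From the initial conditions, A + B = -6 and r₁A + r₂B = 4.
Since r₁ - r₂ = √76: A = (4 - (-6)r₂)/√76 = -3 - \frac{7 \sqrt{19}}{19}, and B = -6 - A = -3 + \frac{7 \sqrt{19}}{19}.
So g(n) = \left(-3 - \frac{7 \sqrt{19}}{19}\right)\left(-3 + \sqrt{19}\right)^n + \left(-3 + \frac{7 \sqrt{19}}{19}\right)\left(- \sqrt{19} - 3\right)^n.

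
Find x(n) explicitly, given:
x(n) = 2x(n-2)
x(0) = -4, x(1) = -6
Characteristic equation: x² - 2 = 0.
Discriminant Δ = (0)² + 4·(2) = 8.
Roots r₁,₂ = (0 ± √8)/2, so r₁ = \sqrt{2}, r₂ = - \sqrt{2}.
General solution: x(n) = A·r₁^n + B·r₂^n.
From the initial conditions, A + B = -4 and r₁A + r₂B = -6.
Since r₁ - r₂ = √8: A = (-6 - (-4)r₂)/√8 = - \frac{3 \sqrt{2}}{2} - 2, and B = -4 - A = -2 + \frac{3 \sqrt{2}}{2}.
So x(n) = \left(- \frac{3 \sqrt{2}}{2} - 2\right)\left(\sqrt{2}\right)^n + \left(-2 + \frac{3 \sqrt{2}}{2}\right)\left(- \sqrt{2}\right)^n.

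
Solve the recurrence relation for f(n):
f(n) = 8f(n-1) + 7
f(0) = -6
First-order linear non-homogeneous.
Homogeneous solution: f_h(n) = A·(8)^n.
Try constant particular solution f_p = K: K = 8K + 7 ⇒ K = -1.
General: f(n) = A·(8)^n - 1.
Apply f(0) = -6: A - 1 = -6 ⇒ A = -5.
So f(n) = - 5 \cdot 8^{n} - 1.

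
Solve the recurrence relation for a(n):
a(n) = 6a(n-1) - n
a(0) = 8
First-order linear with linear forcing.
Homogeneous solution: a_h(n) = A·(6)^n.
Try particular a_p(n) = pn + q. Substituting:
  pn + q = 6(p(n-1) + q) - n.
Matching the n-coefficient: p = 6p - 1 ⇒ p = \frac{1}{5}.
Matching constants: q = -6p + 6q ⇒ q = \frac{6}{25}.
General: a(n) = A·(6)^n + \frac{n}{5} + \frac{6}{25}.
Apply a(0) = 8: A + \frac{6}{25} = 8 ⇒ A = \frac{194}{25}.
So a(n) = \frac{194 \cdot 6^{n}}{25} + \frac{n}{5} + \frac{6}{25}.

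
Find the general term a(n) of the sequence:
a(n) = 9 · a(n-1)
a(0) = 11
Pure geometric recurrence with ratio 9.
By induction a(n) = a(0) · (9)^n = 11 \cdot 9^{n}.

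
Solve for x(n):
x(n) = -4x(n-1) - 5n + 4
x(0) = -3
First-order linear with linear forcing.
Homogeneous solution: x_h(n) = A·(-4)^n.
Try particular x_p(n) = pn + q. Substituting:
  pn + q = -4(p(n-1) + q) - 5n + 4.
Matching the n-coefficient: p = -4p - 5 ⇒ p = -1.
Matching constants: q = 4p - 4q + 4 ⇒ q = 0.
General: x(n) = A·(-4)^n - n + 0.
Apply x(0) = -3: A + 0 = -3 ⇒ A = -3.
So x(n) = - 3 \left(-4\right)^{n} - n.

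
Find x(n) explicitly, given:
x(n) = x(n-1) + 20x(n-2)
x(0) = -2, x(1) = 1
Characteristic equation: x² - x - 20 = 0, which factors as (x - (5))(x - (-4)) = 0.
Roots r₁ = 5, r₂ = -4 (distinct).
General solution: x(n) = A·(5)^n + B·(-4)^n.
From x(0) = -2: A + B = -2.
From x(1) = 1: 5A - 4B = 1.
Solving: A = - \frac{7}{9}, B = - \frac{11}{9}.
So x(n) = - \frac{11 \left(-4\right)^{n}}{9} - \frac{7 \cdot 5^{n}}{9}.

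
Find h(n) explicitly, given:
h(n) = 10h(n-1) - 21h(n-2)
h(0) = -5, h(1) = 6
Characteristic equation: x² - 10x + 21 = 0, which factors as (x - (7))(x - (3)) = 0.
Roots r₁ = 7, r₂ = 3 (distinct).
General solution: h(n) = A·(7)^n + B·(3)^n.
From h(0) = -5: A + B = -5.
From h(1) = 6: 7A + 3B = 6.
Solving: A = \frac{21}{4}, B = - \frac{41}{4}.
So h(n) = - \frac{41 \cdot 3^{n}}{4} + \frac{21 \cdot 7^{n}}{4}.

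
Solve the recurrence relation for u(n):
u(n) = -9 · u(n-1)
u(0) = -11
Pure geometric recurrence with ratio -9.
By induction u(n) = u(0) · (-9)^n = - 11 \left(-9\right)^{n}.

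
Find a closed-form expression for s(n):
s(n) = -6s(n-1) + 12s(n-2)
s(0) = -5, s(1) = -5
Characteristic equation: x² + 6x - 12 = 0.
Discriminant Δ = (-6)² + 4·(12) = 84.
Roots r₁,₂ = (-6 ± √84)/2, so r₁ = -3 + \sqrt{21}, r₂ = - \sqrt{21} - 3.
General solution: s(n) = A·r₁^n + B·r₂^n.
From the initial conditions, A + B = -5 and r₁A + r₂B = -5.
Since r₁ - r₂ = √84: A = (-5 - (-5)r₂)/√84 = - \frac{5}{2} - \frac{10 \sqrt{21}}{21}, and B = -5 - A = - \frac{5}{2} + \frac{10 \sqrt{21}}{21}.
So s(n) = \left(- \frac{5}{2} - \frac{10 \sqrt{21}}{21}\right)\left(-3 + \sqrt{21}\right)^n + \left(- \frac{5}{2} + \frac{10 \sqrt{21}}{21}\right)\left(- \sqrt{21} - 3\right)^n.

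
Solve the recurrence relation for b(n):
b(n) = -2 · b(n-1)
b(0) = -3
Pure geometric recurrence with ratio -2.
By induction b(n) = b(0) · (-2)^n = - 3 \left(-2\right)^{n}.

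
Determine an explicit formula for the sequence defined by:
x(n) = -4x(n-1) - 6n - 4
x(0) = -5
First-order linear with linear forcing.
Homogeneous solution: x_h(n) = A·(-4)^n.
Try particular x_p(n) = pn + q. Substituting:
  pn + q = -4(p(n-1) + q) - 6n - 4.
Matching the n-coefficient: p = -4p - 6 ⇒ p = - \frac{6}{5}.
Matching constants: q = 4p - 4q - 4 ⇒ q = - \frac{44}{25}.
General: x(n) = A·(-4)^n - \frac{6 n}{5} - \frac{44}{25}.
Apply x(0) = -5: A - \frac{44}{25} = -5 ⇒ A = - \frac{81}{25}.
So x(n) = - \frac{81 \left(-4\right)^{n}}{25} - \frac{6 n}{5} - \frac{44}{25}.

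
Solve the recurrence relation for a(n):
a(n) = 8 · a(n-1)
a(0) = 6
Pure geometric recurrence with ratio 8.
By induction a(n) = a(0) · (8)^n = 6 \cdot 8^{n}.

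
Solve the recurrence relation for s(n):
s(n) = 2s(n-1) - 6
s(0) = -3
First-order linear non-homogeneous.
Homogeneous solution: s_h(n) = A·(2)^n.
Try constant particular solution s_p = K: K = 2K - 6 ⇒ K = 6.
General: s(n) = A·(2)^n + 6.
Apply s(0) = -3: A + 6 = -3 ⇒ A = -9.
So s(n) = 6 - 9 \cdot 2^{n}.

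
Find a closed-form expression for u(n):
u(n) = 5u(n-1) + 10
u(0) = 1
First-order linear non-homogeneous.
Homogeneous solution: u_h(n) = A·(5)^n.
Try constant particular solution u_p = K: K = 5K + 10 ⇒ K = - \frac{5}{2}.
General: u(n) = A·(5)^n - \frac{5}{2}.
Apply u(0) = 1: A - \frac{5}{2} = 1 ⇒ A = \frac{7}{2}.
So u(n) = \frac{7 \cdot 5^{n}}{2} - \frac{5}{2}.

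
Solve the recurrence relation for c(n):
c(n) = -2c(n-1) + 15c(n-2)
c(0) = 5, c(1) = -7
Characteristic equation: x² + 2x - 15 = 0, which factors as (x - (-5))(x - (3)) = 0.
Roots r₁ = -5, r₂ = 3 (distinct).
General solution: c(n) = A·(-5)^n + B·(3)^n.
From c(0) = 5: A + B = 5.
From c(1) = -7: -5A + 3B = -7.
Solving: A = \frac{11}{4}, B = \frac{9}{4}.
So c(n) = \frac{11 \left(-5\right)^{n}}{4} + \frac{9 \cdot 3^{n}}{4}.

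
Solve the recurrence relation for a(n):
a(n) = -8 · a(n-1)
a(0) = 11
Pure geometric recurrence with ratio -8.
By induction a(n) = a(0) · (-8)^n = 11 \left(-8\right)^{n}.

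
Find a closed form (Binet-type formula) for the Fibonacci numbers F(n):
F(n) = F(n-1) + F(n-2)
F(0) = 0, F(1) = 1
This is the Fibonacci sequence.
Characteristic equation: x² - x - 1 = 0; roots r₁ = \frac{1}{2} + \frac{\sqrt{5}}{2}, r₂ = \frac{1}{2} - \frac{\sqrt{5}}{2}.
General: F(n) = A·r₁^n + B·r₂^n. Solving with F(0)=0, F(1)=1 gives A = \frac{\sqrt{5}}{5}, B = - \frac{\sqrt{5}}{5}.
So F(n) = \frac{2^{- n} \sqrt{5} \left(- \left(1 - \sqrt{5}\right)^{n} + \left(1 + \sqrt{5}\right)^{n}\right)}{5}.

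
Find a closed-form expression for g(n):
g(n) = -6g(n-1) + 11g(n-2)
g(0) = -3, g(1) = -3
Characteristic equation: x² + 6x - 11 = 0.
Discriminant Δ = (-6)² + 4·(11) = 80.
Roots r₁,₂ = (-6 ± √80)/2, so r₁ = -3 + 2 \sqrt{5}, r₂ = - 2 \sqrt{5} - 3.
General solution: g(n) = A·r₁^n + B·r₂^n.
From the initial conditions, A + B = -3 and r₁A + r₂B = -3.
Since r₁ - r₂ = √80: A = (-3 - (-3)r₂)/√80 = - \frac{3}{2} - \frac{3 \sqrt{5}}{5}, and B = -3 - A = - \frac{3}{2} + \frac{3 \sqrt{5}}{5}.
So g(n) = \left(- \frac{3}{2} - \frac{3 \sqrt{5}}{5}\right)\left(-3 + 2 \sqrt{5}\right)^n + \left(- \frac{3}{2} + \frac{3 \sqrt{5}}{5}\right)\left(- 2 \sqrt{5} - 3\right)^n.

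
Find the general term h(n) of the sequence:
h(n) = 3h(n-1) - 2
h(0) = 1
First-order linear non-homogeneous.
Homogeneous solution: h_h(n) = A·(3)^n.
Try constant particular solution h_p = K: K = 3K - 2 ⇒ K = 1.
General: h(n) = A·(3)^n + 1.
Apply h(0) = 1: A + 1 = 1 ⇒ A = 0.
So h(n) = 1.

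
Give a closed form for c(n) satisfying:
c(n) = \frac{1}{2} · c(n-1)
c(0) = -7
Pure geometric recurrence with ratio \frac{1}{2}.
By induction c(n) = c(0) · (\frac{1}{2})^n = - 7 \cdot 2^{- n}.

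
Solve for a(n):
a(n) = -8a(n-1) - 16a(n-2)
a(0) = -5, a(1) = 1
Characteristic equation: x² + 8x + 16 = 0, which is (x - (-4))².
Repeated root r = -4.
General solution: a(n) = (A + Bn)·(-4)^n.
From a(0) = -5: A = -5.
From a(1) = 1: (A + B)·(-4) = 1 ⇒ B = \frac{19}{4}.
So a(n) = \left(\frac{19 n}{4} - 5\right) \cdot (-4)^n.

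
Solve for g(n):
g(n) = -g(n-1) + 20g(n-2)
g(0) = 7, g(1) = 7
Characteristic equation: x² + x - 20 = 0, which factors as (x - (4))(x - (-5)) = 0.
Roots r₁ = 4, r₂ = -5 (distinct).
General solution: g(n) = A·(4)^n + B·(-5)^n.
From g(0) = 7: A + B = 7.
From g(1) = 7: 4A - 5B = 7.
Solving: A = \frac{14}{3}, B = \frac{7}{3}.
So g(n) = \frac{7 \left(-5\right)^{n}}{3} + \frac{14 \cdot 4^{n}}{3}.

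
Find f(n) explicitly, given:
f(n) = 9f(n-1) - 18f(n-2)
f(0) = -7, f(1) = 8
Characteristic equation: x² - 9x + 18 = 0, which factors as (x - (6))(x - (3)) = 0.
Roots r₁ = 6, r₂ = 3 (distinct).
General solution: f(n) = A·(6)^n + B·(3)^n.
From f(0) = -7: A + B = -7.
From f(1) = 8: 6A + 3B = 8.
Solving: A = \frac{29}{3}, B = - \frac{50}{3}.
So f(n) = - \frac{50 \cdot 3^{n}}{3} + \frac{29 \cdot 6^{n}}{3}.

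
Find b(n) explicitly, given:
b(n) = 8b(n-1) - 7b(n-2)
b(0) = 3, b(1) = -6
Characteristic equation: x² - 8x + 7 = 0, which factors as (x - (7))(x - (1)) = 0.
Roots r₁ = 7, r₂ = 1 (distinct).
General solution: b(n) = A·(7)^n + B·(1)^n.
From b(0) = 3: A + B = 3.
From b(1) = -6: 7A + B = -6.
Solving: A = - \frac{3}{2}, B = \frac{9}{2}.
So b(n) = \frac{9}{2} - \frac{3 \cdot 7^{n}}{2}.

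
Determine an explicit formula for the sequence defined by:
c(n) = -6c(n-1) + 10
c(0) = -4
First-order linear non-homogeneous.
Homogeneous solution: c_h(n) = A·(-6)^n.
Try constant particular solution c_p = K: K = -6K + 10 ⇒ K = \frac{10}{7}.
General: c(n) = A·(-6)^n + \frac{10}{7}.
Apply c(0) = -4: A + \frac{10}{7} = -4 ⇒ A = - \frac{38}{7}.
So c(n) = \frac{10}{7} - \frac{38 \left(-6\right)^{n}}{7}.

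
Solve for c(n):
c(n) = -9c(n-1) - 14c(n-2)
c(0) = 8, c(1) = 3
Characteristic equation: x² + 9x + 14 = 0, which factors as (x - (-7))(x - (-2)) = 0.
Roots r₁ = -7, r₂ = -2 (distinct).
General solution: c(n) = A·(-7)^n + B·(-2)^n.
From c(0) = 8: A + B = 8.
From c(1) = 3: -7A - 2B = 3.
Solving: A = - \frac{19}{5}, B = \frac{59}{5}.
So c(n) = \frac{59 \left(-2\right)^{n}}{5} - \frac{19 \left(-7\right)^{n}}{5}.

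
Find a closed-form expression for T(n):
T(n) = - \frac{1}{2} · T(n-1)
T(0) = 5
Pure geometric recurrence with ratio - \frac{1}{2}.
By induction T(n) = T(0) · (- \frac{1}{2})^n = 5 \left(- \frac{1}{2}\right)^{n}.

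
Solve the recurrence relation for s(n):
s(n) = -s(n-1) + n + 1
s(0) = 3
First-order linear with linear forcing.
Homogeneous solution: s_h(n) = A·(-1)^n.
Try particular s_p(n) = pn + q. Substituting:
  pn + q = -(p(n-1) + q) + n + 1.
Matching the n-coefficient: p = -p + 1 ⇒ p = \frac{1}{2}.
Matching constants: q = p - q + 1 ⇒ q = \frac{3}{4}.
General: s(n) = A·(-1)^n + \frac{n}{2} + \frac{3}{4}.
Apply s(0) = 3: A + \frac{3}{4} = 3 ⇒ A = \frac{9}{4}.
So s(n) = \frac{9 \left(-1\right)^{n}}{4} + \frac{n}{2} + \frac{3}{4}.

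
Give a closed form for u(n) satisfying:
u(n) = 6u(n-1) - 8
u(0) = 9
First-order linear non-homogeneous.
Homogeneous solution: u_h(n) = A·(6)^n.
Try constant particular solution u_p = K: K = 6K - 8 ⇒ K = \frac{8}{5}.
General: u(n) = A·(6)^n + \frac{8}{5}.
Apply u(0) = 9: A + \frac{8}{5} = 9 ⇒ A = \frac{37}{5}.
So u(n) = \frac{37 \cdot 6^{n}}{5} + \frac{8}{5}.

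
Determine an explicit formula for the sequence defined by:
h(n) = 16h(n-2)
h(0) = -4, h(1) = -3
Characteristic equation: x² - 16 = 0, which factors as (x - (4))(x - (-4)) = 0.
Roots r₁ = 4, r₂ = -4 (distinct).
General solution: h(n) = A·(4)^n + B·(-4)^n.
From h(0) = -4: A + B = -4.
From h(1) = -3: 4A - 4B = -3.
Solving: A = - \frac{19}{8}, B = - \frac{13}{8}.
So h(n) = - \frac{13 \left(-4\right)^{n}}{8} - \frac{19 \cdot 4^{n}}{8}.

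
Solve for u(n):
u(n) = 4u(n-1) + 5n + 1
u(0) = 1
First-order linear with linear forcing.
Homogeneous solution: u_h(n) = A·(4)^n.
Try particular u_p(n) = pn + q. Substituting:
  pn + q = 4(p(n-1) + q) + 5n + 1.
Matching the n-coefficient: p = 4p + 5 ⇒ p = - \frac{5}{3}.
Matching constants: q = -4p + 4q + 1 ⇒ q = - \frac{23}{9}.
General: u(n) = A·(4)^n - \frac{5 n}{3} - \frac{23}{9}.
Apply u(0) = 1: A - \frac{23}{9} = 1 ⇒ A = \frac{32}{9}.
So u(n) = \frac{32 \cdot 4^{n}}{9} - \frac{5 n}{3} - \frac{23}{9}.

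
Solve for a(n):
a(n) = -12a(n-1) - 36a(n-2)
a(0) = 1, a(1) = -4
Characteristic equation: x² + 12x + 36 = 0, which is (x - (-6))².
Repeated root r = -6.
General solution: a(n) = (A + Bn)·(-6)^n.
From a(0) = 1: A = 1.
From a(1) = -4: (A + B)·(-6) = -4 ⇒ B = - \frac{1}{3}.
So a(n) = \left(1 - \frac{n}{3}\right) \cdot (-6)^n.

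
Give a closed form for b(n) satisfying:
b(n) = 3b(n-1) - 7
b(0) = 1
First-order linear non-homogeneous.
Homogeneous solution: b_h(n) = A·(3)^n.
Try constant particular solution b_p = K: K = 3K - 7 ⇒ K = \frac{7}{2}.
General: b(n) = A·(3)^n + \frac{7}{2}.
Apply b(0) = 1: A + \frac{7}{2} = 1 ⇒ A = - \frac{5}{2}.
So b(n) = \frac{7}{2} - \frac{5 \cdot 3^{n}}{2}.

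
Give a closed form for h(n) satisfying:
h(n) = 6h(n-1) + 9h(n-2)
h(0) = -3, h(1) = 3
Characteristic equation: x² - 6x - 9 = 0.
Discriminant Δ = (6)² + 4·(9) = 72.
Roots r₁,₂ = (6 ± √72)/2, so r₁ = 3 + 3 \sqrt{2}, r₂ = 3 - 3 \sqrt{2}.
General solution: h(n) = A·r₁^n + B·r₂^n.
From the initial conditions, A + B = -3 and r₁A + r₂B = 3.
Since r₁ - r₂ = √72: A = (3 - (-3)r₂)/√72 = - \frac{3}{2} + \sqrt{2}, and B = -3 - A = - \frac{3}{2} - \sqrt{2}.
So h(n) = \left(- \frac{3}{2} + \sqrt{2}\right)\left(3 + 3 \sqrt{2}\right)^n + \left(- \frac{3}{2} - \sqrt{2}\right)\left(3 - 3 \sqrt{2}\right)^n.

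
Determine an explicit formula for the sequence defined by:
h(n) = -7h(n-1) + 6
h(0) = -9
First-order linear non-homogeneous.
Homogeneous solution: h_h(n) = A·(-7)^n.
Try constant particular solution h_p = K: K = -7K + 6 ⇒ K = \frac{3}{4}.
General: h(n) = A·(-7)^n + \frac{3}{4}.
Apply h(0) = -9: A + \frac{3}{4} = -9 ⇒ A = - \frac{39}{4}.
So h(n) = \frac{3}{4} - \frac{39 \left(-7\right)^{n}}{4}.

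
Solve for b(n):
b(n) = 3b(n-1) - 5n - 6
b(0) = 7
First-order linear with linear forcing.
Homogeneous solution: b_h(n) = A·(3)^n.
Try particular b_p(n) = pn + q. Substituting:
  pn + q = 3(p(n-1) + q) - 5n - 6.
Matching the n-coefficient: p = 3p - 5 ⇒ p = \frac{5}{2}.
Matching constants: q = -3p + 3q - 6 ⇒ q = \frac{27}{4}.
General: b(n) = A·(3)^n + \frac{5 n}{2} + \frac{27}{4}.
Apply b(0) = 7: A + \frac{27}{4} = 7 ⇒ A = \frac{1}{4}.
So b(n) = \frac{3^{n}}{4} + \frac{5 n}{2} + \frac{27}{4}.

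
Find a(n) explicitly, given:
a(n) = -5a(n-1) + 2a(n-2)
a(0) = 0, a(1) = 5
Characteristic equation: x² + 5x - 2 = 0.
Discriminant Δ = (-5)² + 4·(2) = 33.
Roots r₁,₂ = (-5 ± √33)/2, so r₁ = - \frac{5}{2} + \frac{\sqrt{33}}{2}, r₂ = - \frac{\sqrt{33}}{2} - \frac{5}{2}.
General solution: a(n) = A·r₁^n + B·r₂^n.
From the initial conditions, A + B = 0 and r₁A + r₂B = 5.
Since r₁ - r₂ = √33: A = (5 - (0)r₂)/√33 = \frac{5 \sqrt{33}}{33}, and B = 0 - A = - \frac{5 \sqrt{33}}{33}.
So a(n) = \left(\frac{5 \sqrt{33}}{33}\right)\left(- \frac{5}{2} + \frac{\sqrt{33}}{2}\right)^n + \left(- \frac{5 \sqrt{33}}{33}\right)\left(- \frac{\sqrt{33}}{2} - \frac{5}{2}\right)^n.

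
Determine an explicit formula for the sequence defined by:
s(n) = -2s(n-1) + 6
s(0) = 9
First-order linear non-homogeneous.
Homogeneous solution: s_h(n) = A·(-2)^n.
Try constant particular solution s_p = K: K = -2K + 6 ⇒ K = 2.
General: s(n) = A·(-2)^n + 2.
Apply s(0) = 9: A + 2 = 9 ⇒ A = 7.
So s(n) = 7 \left(-2\right)^{n} + 2.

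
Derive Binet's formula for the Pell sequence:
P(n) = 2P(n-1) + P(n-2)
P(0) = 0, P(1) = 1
This is the Pell sequence.
Characteristic equation: x² - 2x - 1 = 0; roots r₁ = 1 + \sqrt{2}, r₂ = 1 - \sqrt{2}.
General: P(n) = A·r₁^n + B·r₂^n. Solving with P(0)=0, P(1)=1 gives A = \frac{\sqrt{2}}{4}, B = - \frac{\sqrt{2}}{4}.
So P(n) = \frac{\sqrt{2} \left(- \left(1 - \sqrt{2}\right)^{n} + \left(1 + \sqrt{2}\right)^{n}\right)}{4}.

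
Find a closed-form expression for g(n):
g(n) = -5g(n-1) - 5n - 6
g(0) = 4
First-order linear with linear forcing.
Homogeneous solution: g_h(n) = A·(-5)^n.
Try particular g_p(n) = pn + q. Substituting:
  pn + q = -5(p(n-1) + q) - 5n - 6.
Matching the n-coefficient: p = -5p - 5 ⇒ p = - \frac{5}{6}.
Matching constants: q = 5p - 5q - 6 ⇒ q = - \frac{61}{36}.
General: g(n) = A·(-5)^n - \frac{5 n}{6} - \frac{61}{36}.
Apply g(0) = 4: A - \frac{61}{36} = 4 ⇒ A = \frac{205}{36}.
So g(n) = \frac{205 \left(-5\right)^{n}}{36} - \frac{5 n}{6} - \frac{61}{36}.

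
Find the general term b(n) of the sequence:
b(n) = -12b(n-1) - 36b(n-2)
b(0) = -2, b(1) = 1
Characteristic equation: x² + 12x + 36 = 0, which is (x - (-6))².
Repeated root r = -6.
General solution: b(n) = (A + Bn)·(-6)^n.
From b(0) = -2: A = -2.
From b(1) = 1: (A + B)·(-6) = 1 ⇒ B = \frac{11}{6}.
So b(n) = \left(\frac{11 n}{6} - 2\right) \cdot (-6)^n.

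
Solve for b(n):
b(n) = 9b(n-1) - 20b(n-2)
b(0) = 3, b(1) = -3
Characteristic equation: x² - 9x + 20 = 0, which factors as (x - (4))(x - (5)) = 0.
Roots r₁ = 4, r₂ = 5 (distinct).
General solution: b(n) = A·(4)^n + B·(5)^n.
From b(0) = 3: A + B = 3.
From b(1) = -3: 4A + 5B = -3.
Solving: A = 18, B = -15.
So b(n) = 18 \cdot 4^{n} - 15 \cdot 5^{n}.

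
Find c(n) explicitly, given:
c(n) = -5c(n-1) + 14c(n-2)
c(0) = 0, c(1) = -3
Characteristic equation: x² + 5x - 14 = 0, which factors as (x - (2))(x - (-7)) = 0.
Roots r₁ = 2, r₂ = -7 (distinct).
General solution: c(n) = A·(2)^n + B·(-7)^n.
From c(0) = 0: A + B = 0.
From c(1) = -3: 2A - 7B = -3.
Solving: A = - \frac{1}{3}, B = \frac{1}{3}.
So c(n) = \frac{\left(-7\right)^{n}}{3} - \frac{2^{n}}{3}.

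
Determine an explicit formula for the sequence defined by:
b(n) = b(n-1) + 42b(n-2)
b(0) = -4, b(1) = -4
Characteristic equation: x² - x - 42 = 0, which factors as (x - (7))(x - (-6)) = 0.
Roots r₁ = 7, r₂ = -6 (distinct).
General solution: b(n) = A·(7)^n + B·(-6)^n.
From b(0) = -4: A + B = -4.
From b(1) = -4: 7A - 6B = -4.
Solving: A = - \frac{28}{13}, B = - \frac{24}{13}.
So b(n) = - \frac{24 \left(-6\right)^{n}}{13} - \frac{28 \cdot 7^{n}}{13}.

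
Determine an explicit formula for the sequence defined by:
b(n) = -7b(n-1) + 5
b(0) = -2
First-order linear non-homogeneous.
Homogeneous solution: b_h(n) = A·(-7)^n.
Try constant particular solution b_p = K: K = -7K + 5 ⇒ K = \frac{5}{8}.
General: b(n) = A·(-7)^n + \frac{5}{8}.
Apply b(0) = -2: A + \frac{5}{8} = -2 ⇒ A = - \frac{21}{8}.
So b(n) = \frac{5}{8} - \frac{21 \left(-7\right)^{n}}{8}.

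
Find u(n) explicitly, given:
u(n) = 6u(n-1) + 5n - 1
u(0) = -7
First-order linear with linear forcing.
Homogeneous solution: u_h(n) = A·(6)^n.
Try particular u_p(n) = pn + q. Substituting:
  pn + q = 6(p(n-1) + q) + 5n - 1.
Matching the n-coefficient: p = 6p + 5 ⇒ p = -1.
Matching constants: q = -6p + 6q - 1 ⇒ q = -1.
General: u(n) = A·(6)^n - n - 1.
Apply u(0) = -7: A - 1 = -7 ⇒ A = -6.
So u(n) = - 6 \cdot 6^{n} - n - 1.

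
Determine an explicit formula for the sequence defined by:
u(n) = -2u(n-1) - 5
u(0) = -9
First-order linear non-homogeneous.
Homogeneous solution: u_h(n) = A·(-2)^n.
Try constant particular solution u_p = K: K = -2K - 5 ⇒ K = - \frac{5}{3}.
General: u(n) = A·(-2)^n - \frac{5}{3}.
Apply u(0) = -9: A - \frac{5}{3} = -9 ⇒ A = - \frac{22}{3}.
So u(n) = - \frac{22 \left(-2\right)^{n}}{3} - \frac{5}{3}.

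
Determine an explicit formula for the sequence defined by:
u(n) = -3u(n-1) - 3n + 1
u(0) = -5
First-order linear with linear forcing.
Homogeneous solution: u_h(n) = A·(-3)^n.
Try particular u_p(n) = pn + q. Substituting:
  pn + q = -3(p(n-1) + q) - 3n + 1.
Matching the n-coefficient: p = -3p - 3 ⇒ p = - \frac{3}{4}.
Matching constants: q = 3p - 3q + 1 ⇒ q = - \frac{5}{16}.
General: u(n) = A·(-3)^n - \frac{3 n}{4} - \frac{5}{16}.
Apply u(0) = -5: A - \frac{5}{16} = -5 ⇒ A = - \frac{75}{16}.
So u(n) = - \frac{75 \left(-3\right)^{n}}{16} - \frac{3 n}{4} - \frac{5}{16}.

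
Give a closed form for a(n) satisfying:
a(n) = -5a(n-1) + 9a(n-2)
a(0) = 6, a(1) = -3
Characteristic equation: x² + 5x - 9 = 0.
Discriminant Δ = (-5)² + 4·(9) = 61.
Roots r₁,₂ = (-5 ± √61)/2, so r₁ = - \frac{5}{2} + \frac{\sqrt{61}}{2}, r₂ = - \frac{\sqrt{61}}{2} - \frac{5}{2}.
General solution: a(n) = A·r₁^n + B·r₂^n.
From the initial conditions, A + B = 6 and r₁A + r₂B = -3.
Since r₁ - r₂ = √61: A = (-3 - (6)r₂)/√61 = \frac{12 \sqrt{61}}{61} + 3, and B = 6 - A = 3 - \frac{12 \sqrt{61}}{61}.
So a(n) = \left(\frac{12 \sqrt{61}}{61} + 3\right)\left(- \frac{5}{2} + \frac{\sqrt{61}}{2}\right)^n + \left(3 - \frac{12 \sqrt{61}}{61}\right)\left(- \frac{\sqrt{61}}{2} - \frac{5}{2}\right)^n.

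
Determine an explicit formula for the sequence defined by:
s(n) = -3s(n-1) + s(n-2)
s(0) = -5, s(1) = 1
Characteristic equation: x² + 3x - 1 = 0.
Discriminant Δ = (-3)² + 4·(1) = 13.
Roots r₁,₂ = (-3 ± √13)/2, so r₁ = - \frac{3}{2} + \frac{\sqrt{13}}{2}, r₂ = - \frac{\sqrt{13}}{2} - \frac{3}{2}.
General solution: s(n) = A·r₁^n + B·r₂^n.
From the initial conditions, A + B = -5 and r₁A + r₂B = 1.
Since r₁ - r₂ = √13: A = (1 - (-5)r₂)/√13 = - \frac{5}{2} - \frac{\sqrt{13}}{2}, and B = -5 - A = - \frac{5}{2} + \frac{\sqrt{13}}{2}.
So s(n) = \left(- \frac{5}{2} - \frac{\sqrt{13}}{2}\right)\left(- \frac{3}{2} + \frac{\sqrt{13}}{2}\right)^n + \left(- \frac{5}{2} + \frac{\sqrt{13}}{2}\right)\left(- \frac{\sqrt{13}}{2} - \frac{3}{2}\right)^n.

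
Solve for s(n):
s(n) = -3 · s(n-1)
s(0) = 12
Pure geometric recurrence with ratio -3.
By induction s(n) = s(0) · (-3)^n = 12 \left(-3\right)^{n}.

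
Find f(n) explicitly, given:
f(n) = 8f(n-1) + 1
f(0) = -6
First-order linear non-homogeneous.
Homogeneous solution: f_h(n) = A·(8)^n.
Try constant particular solution f_p = K: K = 8K + 1 ⇒ K = - \frac{1}{7}.
General: f(n) = A·(8)^n - \frac{1}{7}.
Apply f(0) = -6: A - \frac{1}{7} = -6 ⇒ A = - \frac{41}{7}.
So f(n) = - \frac{41 \cdot 8^{n}}{7} - \frac{1}{7}.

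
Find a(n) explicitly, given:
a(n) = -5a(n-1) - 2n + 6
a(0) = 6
First-order linear with linear forcing.
Homogeneous solution: a_h(n) = A·(-5)^n.
Try particular a_p(n) = pn + q. Substituting:
  pn + q = -5(p(n-1) + q) - 2n + 6.
Matching the n-coefficient: p = -5p - 2 ⇒ p = - \frac{1}{3}.
Matching constants: q = 5p - 5q + 6 ⇒ q = \frac{13}{18}.
General: a(n) = A·(-5)^n - \frac{n}{3} + \frac{13}{18}.
Apply a(0) = 6: A + \frac{13}{18} = 6 ⇒ A = \frac{95}{18}.
So a(n) = \frac{95 \left(-5\right)^{n}}{18} - \frac{n}{3} + \frac{13}{18}.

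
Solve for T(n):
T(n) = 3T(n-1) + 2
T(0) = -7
First-order linear non-homogeneous.
Homogeneous solution: T_h(n) = A·(3)^n.
Try constant particular solution T_p = K: K = 3K + 2 ⇒ K = -1.
General: T(n) = A·(3)^n - 1.
Apply T(0) = -7: A - 1 = -7 ⇒ A = -6.
So T(n) = - 6 \cdot 3^{n} - 1.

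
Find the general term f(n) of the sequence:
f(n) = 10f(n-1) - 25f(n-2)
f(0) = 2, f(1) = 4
Characteristic equation: x² - 10x + 25 = 0, which is (x - (5))².
Repeated root r = 5.
General solution: f(n) = (A + Bn)·(5)^n.
From f(0) = 2: A = 2.
From f(1) = 4: (A + B)·(5) = 4 ⇒ B = - \frac{6}{5}.
So f(n) = \left(2 - \frac{6 n}{5}\right) \cdot (5)^n.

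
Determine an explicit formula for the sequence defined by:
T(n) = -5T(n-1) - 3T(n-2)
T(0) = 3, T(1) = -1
Characteristic equation: x² + 5x + 3 = 0.
Discriminant Δ = (-5)² + 4·(-3) = 13.
Roots r₁,₂ = (-5 ± √13)/2, so r₁ = - \frac{5}{2} + \frac{\sqrt{13}}{2}, r₂ = - \frac{5}{2} - \frac{\sqrt{13}}{2}.
General solution: T(n) = A·r₁^n + B·r₂^n.
From the initial conditions, A + B = 3 and r₁A + r₂B = -1.
Since r₁ - r₂ = √13: A = (-1 - (3)r₂)/√13 = \frac{3}{2} + \frac{\sqrt{13}}{2}, and B = 3 - A = \frac{3}{2} - \frac{\sqrt{13}}{2}.
So T(n) = \left(\frac{3}{2} + \frac{\sqrt{13}}{2}\right)\left(- \frac{5}{2} + \frac{\sqrt{13}}{2}\right)^n + \left(\frac{3}{2} - \frac{\sqrt{13}}{2}\right)\left(- \frac{5}{2} - \frac{\sqrt{13}}{2}\right)^n.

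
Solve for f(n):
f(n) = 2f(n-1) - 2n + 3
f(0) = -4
First-order linear with linear forcing.
Homogeneous solution: f_h(n) = A·(2)^n.
Try particular f_p(n) = pn + q. Substituting:
  pn + q = 2(p(n-1) + q) - 2n + 3.
Matching the n-coefficient: p = 2p - 2 ⇒ p = 2.
Matching constants: q = -2p + 2q + 3 ⇒ q = 1.
General: f(n) = A·(2)^n + 2 n + 1.
Apply f(0) = -4: A + 1 = -4 ⇒ A = -5.
So f(n) = - 5 \cdot 2^{n} + 2 n + 1.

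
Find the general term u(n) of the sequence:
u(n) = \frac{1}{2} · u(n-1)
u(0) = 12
Pure geometric recurrence with ratio \frac{1}{2}.
By induction u(n) = u(0) · (\frac{1}{2})^n = 12 \cdot 2^{- n}.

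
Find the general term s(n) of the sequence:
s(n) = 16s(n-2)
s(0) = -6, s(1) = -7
Characteristic equation: x² - 16 = 0, which factors as (x - (-4))(x - (4)) = 0.
Roots r₁ = -4, r₂ = 4 (distinct).
General solution: s(n) = A·(-4)^n + B·(4)^n.
From s(0) = -6: A + B = -6.
From s(1) = -7: -4A + 4B = -7.
Solving: A = - \frac{17}{8}, B = - \frac{31}{8}.
So s(n) = - \frac{17 \left(-4\right)^{n}}{8} - \frac{31 \cdot 4^{n}}{8}.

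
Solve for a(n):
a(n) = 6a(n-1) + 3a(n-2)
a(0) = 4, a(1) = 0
Characteristic equation: x² - 6x - 3 = 0.
Discriminant Δ = (6)² + 4·(3) = 48.
Roots r₁,₂ = (6 ± √48)/2, so r₁ = 3 + 2 \sqrt{3}, r₂ = 3 - 2 \sqrt{3}.
General solution: a(n) = A·r₁^n + B·r₂^n.
From the initial conditions, A + B = 4 and r₁A + r₂B = 0.
Since r₁ - r₂ = √48: A = (0 - (4)r₂)/√48 = 2 - \sqrt{3}, and B = 4 - A = \sqrt{3} + 2.
So a(n) = \left(2 - \sqrt{3}\right)\left(3 + 2 \sqrt{3}\right)^n + \left(\sqrt{3} + 2\right)\left(3 - 2 \sqrt{3}\right)^n.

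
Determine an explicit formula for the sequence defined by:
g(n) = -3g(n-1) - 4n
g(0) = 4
First-order linear with linear forcing.
Homogeneous solution: g_h(n) = A·(-3)^n.
Try particular g_p(n) = pn + q. Substituting:
  pn + q = -3(p(n-1) + q) - 4n.
Matching the n-coefficient: p = -3p - 4 ⇒ p = -1.
Matching constants: q = 3p - 3q ⇒ q = - \frac{3}{4}.
General: g(n) = A·(-3)^n - n - \frac{3}{4}.
Apply g(0) = 4: A - \frac{3}{4} = 4 ⇒ A = \frac{19}{4}.
So g(n) = \frac{19 \left(-3\right)^{n}}{4} - n - \frac{3}{4}.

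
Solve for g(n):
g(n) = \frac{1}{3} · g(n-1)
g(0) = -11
Pure geometric recurrence with ratio \frac{1}{3}.
By induction g(n) = g(0) · (\frac{1}{3})^n = - 11 \cdot 3^{- n}.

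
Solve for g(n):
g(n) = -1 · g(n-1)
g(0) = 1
Pure geometric recurrence with ratio -1.
By induction g(n) = g(0) · (-1)^n = \left(-1\right)^{n}.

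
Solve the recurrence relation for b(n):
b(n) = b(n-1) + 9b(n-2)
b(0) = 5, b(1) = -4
Characteristic equation: x² - x - 9 = 0.
Discriminant Δ = (1)² + 4·(9) = 37.
Roots r₁,₂ = (1 ± √37)/2, so r₁ = \frac{1}{2} + \frac{\sqrt{37}}{2}, r₂ = \frac{1}{2} - \frac{\sqrt{37}}{2}.
General solution: b(n) = A·r₁^n + B·r₂^n.
From the initial conditions, A + B = 5 and r₁A + r₂B = -4.
Since r₁ - r₂ = √37: A = (-4 - (5)r₂)/√37 = \frac{5}{2} - \frac{13 \sqrt{37}}{74}, and B = 5 - A = \frac{13 \sqrt{37}}{74} + \frac{5}{2}.
So b(n) = \left(\frac{5}{2} - \frac{13 \sqrt{37}}{74}\right)\left(\frac{1}{2} + \frac{\sqrt{37}}{2}\right)^n + \left(\frac{13 \sqrt{37}}{74} + \frac{5}{2}\right)\left(\frac{1}{2} - \frac{\sqrt{37}}{2}\right)^n.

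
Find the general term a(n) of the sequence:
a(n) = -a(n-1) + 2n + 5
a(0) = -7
First-order linear with linear forcing.
Homogeneous solution: a_h(n) = A·(-1)^n.
Try particular a_p(n) = pn + q. Substituting:
  pn + q = -(p(n-1) + q) + 2n + 5.
Matching the n-coefficient: p = -p + 2 ⇒ p = 1.
Matching constants: q = p - q + 5 ⇒ q = 3.
General: a(n) = A·(-1)^n + n + 3.
Apply a(0) = -7: A + 3 = -7 ⇒ A = -10.
So a(n) = - 10 \left(-1\right)^{n} + n + 3.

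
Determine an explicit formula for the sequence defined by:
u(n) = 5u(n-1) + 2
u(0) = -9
First-order linear non-homogeneous.
Homogeneous solution: u_h(n) = A·(5)^n.
Try constant particular solution u_p = K: K = 5K + 2 ⇒ K = - \frac{1}{2}.
General: u(n) = A·(5)^n - \frac{1}{2}.
Apply u(0) = -9: A - \frac{1}{2} = -9 ⇒ A = - \frac{17}{2}.
So u(n) = - \frac{17 \cdot 5^{n}}{2} - \frac{1}{2}.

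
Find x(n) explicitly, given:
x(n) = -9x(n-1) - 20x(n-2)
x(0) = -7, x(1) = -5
Characteristic equation: x² + 9x + 20 = 0, which factors as (x - (-5))(x - (-4)) = 0.
Roots r₁ = -5, r₂ = -4 (distinct).
General solution: x(n) = A·(-5)^n + B·(-4)^n.
From x(0) = -7: A + B = -7.
From x(1) = -5: -5A - 4B = -5.
Solving: A = 33, B = -40.
So x(n) = - 40 \left(-4\right)^{n} + 33 \left(-5\right)^{n}.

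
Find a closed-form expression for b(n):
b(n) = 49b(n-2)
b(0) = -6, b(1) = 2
Characteristic equation: x² - 49 = 0, which factors as (x - (7))(x - (-7)) = 0.
Roots r₁ = 7, r₂ = -7 (distinct).
General solution: b(n) = A·(7)^n + B·(-7)^n.
From b(0) = -6: A + B = -6.
From b(1) = 2: 7A - 7B = 2.
Solving: A = - \frac{20}{7}, B = - \frac{22}{7}.
So b(n) = - \frac{22 \left(-7\right)^{n}}{7} - \frac{20 \cdot 7^{n}}{7}.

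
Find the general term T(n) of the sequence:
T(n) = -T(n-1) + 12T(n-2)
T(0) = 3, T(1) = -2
Characteristic equation: x² + x - 12 = 0, which factors as (x - (3))(x - (-4)) = 0.
Roots r₁ = 3, r₂ = -4 (distinct).
General solution: T(n) = A·(3)^n + B·(-4)^n.
From T(0) = 3: A + B = 3.
From T(1) = -2: 3A - 4B = -2.
Solving: A = \frac{10}{7}, B = \frac{11}{7}.
So T(n) = \frac{11 \left(-4\right)^{n}}{7} + \frac{10 \cdot 3^{n}}{7}.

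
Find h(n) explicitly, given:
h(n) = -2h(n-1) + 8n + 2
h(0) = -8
First-order linear with linear forcing.
Homogeneous solution: h_h(n) = A·(-2)^n.
Try particular h_p(n) = pn + q. Substituting:
  pn + q = -2(p(n-1) + q) + 8n + 2.
Matching the n-coefficient: p = -2p + 8 ⇒ p = \frac{8}{3}.
Matching constants: q = 2p - 2q + 2 ⇒ q = \frac{22}{9}.
General: h(n) = A·(-2)^n + \frac{8 n}{3} + \frac{22}{9}.
Apply h(0) = -8: A + \frac{22}{9} = -8 ⇒ A = - \frac{94}{9}.
So h(n) = - \frac{94 \left(-2\right)^{n}}{9} + \frac{8 n}{3} + \frac{22}{9}.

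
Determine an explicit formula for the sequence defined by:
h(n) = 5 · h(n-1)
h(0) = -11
Pure geometric recurrence with ratio 5.
By induction h(n) = h(0) · (5)^n = - 11 \cdot 5^{n}.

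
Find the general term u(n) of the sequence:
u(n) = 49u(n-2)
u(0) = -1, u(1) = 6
Characteristic equation: x² - 49 = 0, which factors as (x - (-7))(x - (7)) = 0.
Roots r₁ = -7, r₂ = 7 (distinct).
General solution: u(n) = A·(-7)^n + B·(7)^n.
From u(0) = -1: A + B = -1.
From u(1) = 6: -7A + 7B = 6.
Solving: A = - \frac{13}{14}, B = - \frac{1}{14}.
So u(n) = - \frac{13 \left(-7\right)^{n}}{14} - \frac{7^{n}}{14}.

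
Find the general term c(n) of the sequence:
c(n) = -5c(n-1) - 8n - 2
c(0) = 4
First-order linear with linear forcing.
Homogeneous solution: c_h(n) = A·(-5)^n.
Try particular c_p(n) = pn + q. Substituting:
  pn + q = -5(p(n-1) + q) - 8n - 2.
Matching the n-coefficient: p = -5p - 8 ⇒ p = - \frac{4}{3}.
Matching constants: q = 5p - 5q - 2 ⇒ q = - \frac{13}{9}.
General: c(n) = A·(-5)^n - \frac{4 n}{3} - \frac{13}{9}.
Apply c(0) = 4: A - \frac{13}{9} = 4 ⇒ A = \frac{49}{9}.
So c(n) = \frac{49 \left(-5\right)^{n}}{9} - \frac{4 n}{3} - \frac{13}{9}.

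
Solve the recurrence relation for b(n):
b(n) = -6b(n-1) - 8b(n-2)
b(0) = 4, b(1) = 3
Characteristic equation: x² + 6x + 8 = 0, which factors as (x - (-4))(x - (-2)) = 0.
Roots r₁ = -4, r₂ = -2 (distinct).
General solution: b(n) = A·(-4)^n + B·(-2)^n.
From b(0) = 4: A + B = 4.
From b(1) = 3: -4A - 2B = 3.
Solving: A = - \frac{11}{2}, B = \frac{19}{2}.
So b(n) = \frac{19 \left(-2\right)^{n}}{2} - \frac{11 \left(-4\right)^{n}}{2}.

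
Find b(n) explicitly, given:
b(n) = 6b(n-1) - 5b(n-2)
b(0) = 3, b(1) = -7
Characteristic equation: x² - 6x + 5 = 0, which factors as (x - (5))(x - (1)) = 0.
Roots r₁ = 5, r₂ = 1 (distinct).
General solution: b(n) = A·(5)^n + B·(1)^n.
From b(0) = 3: A + B = 3.
From b(1) = -7: 5A + B = -7.
Solving: A = - \frac{5}{2}, B = \frac{11}{2}.
So b(n) = \frac{11}{2} - \frac{5 \cdot 5^{n}}{2}.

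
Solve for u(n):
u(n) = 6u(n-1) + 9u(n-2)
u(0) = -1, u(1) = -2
Characteristic equation: x² - 6x - 9 = 0.
Discriminant Δ = (6)² + 4·(9) = 72.
Roots r₁,₂ = (6 ± √72)/2, so r₁ = 3 + 3 \sqrt{2}, r₂ = 3 - 3 \sqrt{2}.
General solution: u(n) = A·r₁^n + B·r₂^n.
From the initial conditions, A + B = -1 and r₁A + r₂B = -2.
Since r₁ - r₂ = √72: A = (-2 - (-1)r₂)/√72 = - \frac{1}{2} + \frac{\sqrt{2}}{12}, and B = -1 - A = - \frac{1}{2} - \frac{\sqrt{2}}{12}.
So u(n) = \left(- \frac{1}{2} + \frac{\sqrt{2}}{12}\right)\left(3 + 3 \sqrt{2}\right)^n + \left(- \frac{1}{2} - \frac{\sqrt{2}}{12}\right)\left(3 - 3 \sqrt{2}\right)^n.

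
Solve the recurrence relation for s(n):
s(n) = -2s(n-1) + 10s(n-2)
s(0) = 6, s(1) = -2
Characteristic equation: x² + 2x - 10 = 0.
Discriminant Δ = (-2)² + 4·(10) = 44.
Roots r₁,₂ = (-2 ± √44)/2, so r₁ = -1 + \sqrt{11}, r₂ = - \sqrt{11} - 1.
General solution: s(n) = A·r₁^n + B·r₂^n.
From the initial conditions, A + B = 6 and r₁A + r₂B = -2.
Since r₁ - r₂ = √44: A = (-2 - (6)r₂)/√44 = \frac{2 \sqrt{11}}{11} + 3, and B = 6 - A = 3 - \frac{2 \sqrt{11}}{11}.
So s(n) = \left(\frac{2 \sqrt{11}}{11} + 3\right)\left(-1 + \sqrt{11}\right)^n + \left(3 - \frac{2 \sqrt{11}}{11}\right)\left(- \sqrt{11} - 1\right)^n.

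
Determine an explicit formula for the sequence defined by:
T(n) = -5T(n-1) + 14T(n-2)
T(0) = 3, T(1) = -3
Characteristic equation: x² + 5x - 14 = 0, which factors as (x - (-7))(x - (2)) = 0.
Roots r₁ = -7, r₂ = 2 (distinct).
General solution: T(n) = A·(-7)^n + B·(2)^n.
From T(0) = 3: A + B = 3.
From T(1) = -3: -7A + 2B = -3.
Solving: A = 1, B = 2.
So T(n) = \left(-7\right)^{n} + 2 \cdot 2^{n}.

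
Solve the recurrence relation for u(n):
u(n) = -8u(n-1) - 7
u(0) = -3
First-order linear non-homogeneous.
Homogeneous solution: u_h(n) = A·(-8)^n.
Try constant particular solution u_p = K: K = -8K - 7 ⇒ K = - \frac{7}{9}.
General: u(n) = A·(-8)^n - \frac{7}{9}.
Apply u(0) = -3: A - \frac{7}{9} = -3 ⇒ A = - \frac{20}{9}.
So u(n) = - \frac{20 \left(-8\right)^{n}}{9} - \frac{7}{9}.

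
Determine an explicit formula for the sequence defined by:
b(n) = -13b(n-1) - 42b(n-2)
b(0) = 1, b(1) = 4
Characteristic equation: x² + 13x + 42 = 0, which factors as (x - (-7))(x - (-6)) = 0.
Roots r₁ = -7, r₂ = -6 (distinct).
General solution: b(n) = A·(-7)^n + B·(-6)^n.
From b(0) = 1: A + B = 1.
From b(1) = 4: -7A - 6B = 4.
Solving: A = -10, B = 11.
So b(n) = 11 \left(-6\right)^{n} - 10 \left(-7\right)^{n}.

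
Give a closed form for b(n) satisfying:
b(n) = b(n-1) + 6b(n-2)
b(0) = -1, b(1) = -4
Characteristic equation: x² - x - 6 = 0, which factors as (x - (-2))(x - (3)) = 0.
Roots r₁ = -2, r₂ = 3 (distinct).
General solution: b(n) = A·(-2)^n + B·(3)^n.
From b(0) = -1: A + B = -1.
From b(1) = -4: -2A + 3B = -4.
Solving: A = \frac{1}{5}, B = - \frac{6}{5}.
So b(n) = \frac{\left(-2\right)^{n}}{5} - \frac{6 \cdot 3^{n}}{5}.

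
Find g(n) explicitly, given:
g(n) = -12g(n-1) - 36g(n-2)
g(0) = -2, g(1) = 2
Characteristic equation: x² + 12x + 36 = 0, which is (x - (-6))².
Repeated root r = -6.
General solution: g(n) = (A + Bn)·(-6)^n.
From g(0) = -2: A = -2.
From g(1) = 2: (A + B)·(-6) = 2 ⇒ B = \frac{5}{3}.
So g(n) = \left(\frac{5 n}{3} - 2\right) \cdot (-6)^n.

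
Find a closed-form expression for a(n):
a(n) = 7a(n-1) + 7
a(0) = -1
First-order linear non-homogeneous.
Homogeneous solution: a_h(n) = A·(7)^n.
Try constant particular solution a_p = K: K = 7K + 7 ⇒ K = - \frac{7}{6}.
General: a(n) = A·(7)^n - \frac{7}{6}.
Apply a(0) = -1: A - \frac{7}{6} = -1 ⇒ A = \frac{1}{6}.
So a(n) = \frac{7^{n}}{6} - \frac{7}{6}.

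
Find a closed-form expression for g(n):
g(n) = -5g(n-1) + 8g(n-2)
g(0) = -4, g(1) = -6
Characteristic equation: x² + 5x - 8 = 0.
Discriminant Δ = (-5)² + 4·(8) = 57.
Roots r₁,₂ = (-5 ± √57)/2, so r₁ = - \frac{5}{2} + \frac{\sqrt{57}}{2}, r₂ = - \frac{\sqrt{57}}{2} - \frac{5}{2}.
General solution: g(n) = A·r₁^n + B·r₂^n.
From the initial conditions, A + B = -4 and r₁A + r₂B = -6.
Since r₁ - r₂ = √57: A = (-6 - (-4)r₂)/√57 = - \frac{16 \sqrt{57}}{57} - 2, and B = -4 - A = -2 + \frac{16 \sqrt{57}}{57}.
So g(n) = \left(- \frac{16 \sqrt{57}}{57} - 2\right)\left(- \frac{5}{2} + \frac{\sqrt{57}}{2}\right)^n + \left(-2 + \frac{16 \sqrt{57}}{57}\right)\left(- \frac{\sqrt{57}}{2} - \frac{5}{2}\right)^n.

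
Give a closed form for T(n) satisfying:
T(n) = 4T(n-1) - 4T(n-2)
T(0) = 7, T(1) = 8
Characteristic equation: x² - 4x + 4 = 0, which is (x - (2))².
Repeated root r = 2.
General solution: T(n) = (A + Bn)·(2)^n.
From T(0) = 7: A = 7.
From T(1) = 8: (A + B)·(2) = 8 ⇒ B = -3.
So T(n) = \left(7 - 3 n\right) \cdot (2)^n.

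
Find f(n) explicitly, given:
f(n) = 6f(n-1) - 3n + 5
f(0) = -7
First-order linear with linear forcing.
Homogeneous solution: f_h(n) = A·(6)^n.
Try particular f_p(n) = pn + q. Substituting:
  pn + q = 6(p(n-1) + q) - 3n + 5.
Matching the n-coefficient: p = 6p - 3 ⇒ p = \frac{3}{5}.
Matching constants: q = -6p + 6q + 5 ⇒ q = - \frac{7}{25}.
General: f(n) = A·(6)^n + \frac{3 n}{5} - \frac{7}{25}.
Apply f(0) = -7: A - \frac{7}{25} = -7 ⇒ A = - \frac{168}{25}.
So f(n) = - \frac{168 \cdot 6^{n}}{25} + \frac{3 n}{5} - \frac{7}{25}.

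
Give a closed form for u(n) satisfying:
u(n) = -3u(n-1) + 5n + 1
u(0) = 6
First-order linear with linear forcing.
Homogeneous solution: u_h(n) = A·(-3)^n.
Try particular u_p(n) = pn + q. Substituting:
  pn + q = -3(p(n-1) + q) + 5n + 1.
Matching the n-coefficient: p = -3p + 5 ⇒ p = \frac{5}{4}.
Matching constants: q = 3p - 3q + 1 ⇒ q = \frac{19}{16}.
General: u(n) = A·(-3)^n + \frac{5 n}{4} + \frac{19}{16}.
Apply u(0) = 6: A + \frac{19}{16} = 6 ⇒ A = \frac{77}{16}.
So u(n) = \frac{77 \left(-3\right)^{n}}{16} + \frac{5 n}{4} + \frac{19}{16}.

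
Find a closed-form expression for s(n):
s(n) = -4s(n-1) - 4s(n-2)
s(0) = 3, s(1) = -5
Characteristic equation: x² + 4x + 4 = 0, which is (x - (-2))².
Repeated root r = -2.
General solution: s(n) = (A + Bn)·(-2)^n.
From s(0) = 3: A = 3.
From s(1) = -5: (A + B)·(-2) = -5 ⇒ B = - \frac{1}{2}.
So s(n) = \left(3 - \frac{n}{2}\right) \cdot (-2)^n.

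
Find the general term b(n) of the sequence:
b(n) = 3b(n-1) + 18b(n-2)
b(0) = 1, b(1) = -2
Characteristic equation: x² - 3x - 18 = 0, which factors as (x - (-3))(x - (6)) = 0.
Roots r₁ = -3, r₂ = 6 (distinct).
General solution: b(n) = A·(-3)^n + B·(6)^n.
From b(0) = 1: A + B = 1.
From b(1) = -2: -3A + 6B = -2.
Solving: A = \frac{8}{9}, B = \frac{1}{9}.
So b(n) = \frac{8 \left(-3\right)^{n}}{9} + \frac{6^{n}}{9}.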